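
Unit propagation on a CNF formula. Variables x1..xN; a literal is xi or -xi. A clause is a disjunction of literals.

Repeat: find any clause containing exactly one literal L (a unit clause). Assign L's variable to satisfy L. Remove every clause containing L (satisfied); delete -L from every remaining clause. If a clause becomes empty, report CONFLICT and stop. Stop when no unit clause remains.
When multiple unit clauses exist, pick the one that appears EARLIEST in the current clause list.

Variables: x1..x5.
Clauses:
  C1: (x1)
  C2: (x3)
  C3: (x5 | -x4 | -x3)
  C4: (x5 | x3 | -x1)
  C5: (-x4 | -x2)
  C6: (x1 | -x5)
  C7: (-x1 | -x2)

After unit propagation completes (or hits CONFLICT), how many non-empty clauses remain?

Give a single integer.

Answer: 1

Derivation:
unit clause [1] forces x1=T; simplify:
  drop -1 from [5, 3, -1] -> [5, 3]
  drop -1 from [-1, -2] -> [-2]
  satisfied 2 clause(s); 5 remain; assigned so far: [1]
unit clause [3] forces x3=T; simplify:
  drop -3 from [5, -4, -3] -> [5, -4]
  satisfied 2 clause(s); 3 remain; assigned so far: [1, 3]
unit clause [-2] forces x2=F; simplify:
  satisfied 2 clause(s); 1 remain; assigned so far: [1, 2, 3]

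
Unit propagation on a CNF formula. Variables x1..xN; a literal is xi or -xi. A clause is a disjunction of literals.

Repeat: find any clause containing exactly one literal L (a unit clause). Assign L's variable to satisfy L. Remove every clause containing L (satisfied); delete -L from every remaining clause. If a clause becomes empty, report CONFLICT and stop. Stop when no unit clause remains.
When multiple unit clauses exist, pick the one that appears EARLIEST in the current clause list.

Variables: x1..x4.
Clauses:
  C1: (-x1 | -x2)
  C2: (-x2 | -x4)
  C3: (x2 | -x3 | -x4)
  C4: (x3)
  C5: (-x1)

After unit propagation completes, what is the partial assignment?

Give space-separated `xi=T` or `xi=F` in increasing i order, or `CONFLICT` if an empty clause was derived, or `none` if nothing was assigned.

Answer: x1=F x3=T

Derivation:
unit clause [3] forces x3=T; simplify:
  drop -3 from [2, -3, -4] -> [2, -4]
  satisfied 1 clause(s); 4 remain; assigned so far: [3]
unit clause [-1] forces x1=F; simplify:
  satisfied 2 clause(s); 2 remain; assigned so far: [1, 3]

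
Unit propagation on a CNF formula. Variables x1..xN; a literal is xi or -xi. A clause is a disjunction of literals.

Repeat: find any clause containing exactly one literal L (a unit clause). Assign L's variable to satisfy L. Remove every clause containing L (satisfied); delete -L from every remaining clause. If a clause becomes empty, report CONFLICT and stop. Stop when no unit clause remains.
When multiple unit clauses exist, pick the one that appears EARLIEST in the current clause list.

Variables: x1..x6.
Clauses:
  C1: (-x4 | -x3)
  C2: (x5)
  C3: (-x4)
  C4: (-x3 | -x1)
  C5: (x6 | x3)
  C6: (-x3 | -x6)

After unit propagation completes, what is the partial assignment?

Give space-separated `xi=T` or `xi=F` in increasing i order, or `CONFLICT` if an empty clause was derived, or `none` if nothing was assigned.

Answer: x4=F x5=T

Derivation:
unit clause [5] forces x5=T; simplify:
  satisfied 1 clause(s); 5 remain; assigned so far: [5]
unit clause [-4] forces x4=F; simplify:
  satisfied 2 clause(s); 3 remain; assigned so far: [4, 5]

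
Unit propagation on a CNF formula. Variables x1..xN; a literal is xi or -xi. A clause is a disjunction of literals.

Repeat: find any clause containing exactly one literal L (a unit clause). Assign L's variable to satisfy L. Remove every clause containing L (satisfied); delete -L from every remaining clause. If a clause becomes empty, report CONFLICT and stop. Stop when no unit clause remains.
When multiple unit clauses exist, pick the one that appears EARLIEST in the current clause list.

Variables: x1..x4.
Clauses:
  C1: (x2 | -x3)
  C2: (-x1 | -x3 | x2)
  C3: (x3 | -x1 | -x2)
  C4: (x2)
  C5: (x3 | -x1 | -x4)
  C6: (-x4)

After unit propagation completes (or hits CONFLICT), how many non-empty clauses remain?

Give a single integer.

unit clause [2] forces x2=T; simplify:
  drop -2 from [3, -1, -2] -> [3, -1]
  satisfied 3 clause(s); 3 remain; assigned so far: [2]
unit clause [-4] forces x4=F; simplify:
  satisfied 2 clause(s); 1 remain; assigned so far: [2, 4]

Answer: 1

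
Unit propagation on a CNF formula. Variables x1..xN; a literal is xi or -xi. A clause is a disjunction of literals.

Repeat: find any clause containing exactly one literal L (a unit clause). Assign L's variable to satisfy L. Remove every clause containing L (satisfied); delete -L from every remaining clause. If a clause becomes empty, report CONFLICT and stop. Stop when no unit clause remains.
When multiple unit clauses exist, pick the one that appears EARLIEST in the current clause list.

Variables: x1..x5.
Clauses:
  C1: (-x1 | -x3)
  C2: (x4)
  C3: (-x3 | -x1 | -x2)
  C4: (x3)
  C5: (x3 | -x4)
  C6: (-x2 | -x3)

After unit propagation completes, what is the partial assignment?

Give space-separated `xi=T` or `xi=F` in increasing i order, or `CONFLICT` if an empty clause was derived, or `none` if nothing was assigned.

Answer: x1=F x2=F x3=T x4=T

Derivation:
unit clause [4] forces x4=T; simplify:
  drop -4 from [3, -4] -> [3]
  satisfied 1 clause(s); 5 remain; assigned so far: [4]
unit clause [3] forces x3=T; simplify:
  drop -3 from [-1, -3] -> [-1]
  drop -3 from [-3, -1, -2] -> [-1, -2]
  drop -3 from [-2, -3] -> [-2]
  satisfied 2 clause(s); 3 remain; assigned so far: [3, 4]
unit clause [-1] forces x1=F; simplify:
  satisfied 2 clause(s); 1 remain; assigned so far: [1, 3, 4]
unit clause [-2] forces x2=F; simplify:
  satisfied 1 clause(s); 0 remain; assigned so far: [1, 2, 3, 4]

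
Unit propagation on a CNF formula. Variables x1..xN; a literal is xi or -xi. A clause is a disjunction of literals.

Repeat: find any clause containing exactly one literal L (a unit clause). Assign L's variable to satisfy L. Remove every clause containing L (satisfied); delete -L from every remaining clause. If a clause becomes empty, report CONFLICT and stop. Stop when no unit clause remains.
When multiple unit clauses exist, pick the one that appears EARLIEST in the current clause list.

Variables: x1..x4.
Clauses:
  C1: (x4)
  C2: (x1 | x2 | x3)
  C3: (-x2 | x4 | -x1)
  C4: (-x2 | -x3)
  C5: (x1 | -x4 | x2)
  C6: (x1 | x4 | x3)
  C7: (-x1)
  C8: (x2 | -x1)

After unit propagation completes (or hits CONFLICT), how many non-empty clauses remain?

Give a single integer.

unit clause [4] forces x4=T; simplify:
  drop -4 from [1, -4, 2] -> [1, 2]
  satisfied 3 clause(s); 5 remain; assigned so far: [4]
unit clause [-1] forces x1=F; simplify:
  drop 1 from [1, 2, 3] -> [2, 3]
  drop 1 from [1, 2] -> [2]
  satisfied 2 clause(s); 3 remain; assigned so far: [1, 4]
unit clause [2] forces x2=T; simplify:
  drop -2 from [-2, -3] -> [-3]
  satisfied 2 clause(s); 1 remain; assigned so far: [1, 2, 4]
unit clause [-3] forces x3=F; simplify:
  satisfied 1 clause(s); 0 remain; assigned so far: [1, 2, 3, 4]

Answer: 0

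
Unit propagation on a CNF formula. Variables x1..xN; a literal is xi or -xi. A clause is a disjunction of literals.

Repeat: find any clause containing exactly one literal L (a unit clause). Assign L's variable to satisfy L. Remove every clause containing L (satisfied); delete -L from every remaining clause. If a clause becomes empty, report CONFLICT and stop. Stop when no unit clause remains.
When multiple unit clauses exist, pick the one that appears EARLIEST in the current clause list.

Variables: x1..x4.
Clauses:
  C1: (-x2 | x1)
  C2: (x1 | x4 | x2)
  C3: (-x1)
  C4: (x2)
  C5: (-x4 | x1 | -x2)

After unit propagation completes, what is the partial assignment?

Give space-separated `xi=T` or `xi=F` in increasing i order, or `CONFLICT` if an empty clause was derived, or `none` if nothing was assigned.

unit clause [-1] forces x1=F; simplify:
  drop 1 from [-2, 1] -> [-2]
  drop 1 from [1, 4, 2] -> [4, 2]
  drop 1 from [-4, 1, -2] -> [-4, -2]
  satisfied 1 clause(s); 4 remain; assigned so far: [1]
unit clause [-2] forces x2=F; simplify:
  drop 2 from [4, 2] -> [4]
  drop 2 from [2] -> [] (empty!)
  satisfied 2 clause(s); 2 remain; assigned so far: [1, 2]
CONFLICT (empty clause)

Answer: CONFLICT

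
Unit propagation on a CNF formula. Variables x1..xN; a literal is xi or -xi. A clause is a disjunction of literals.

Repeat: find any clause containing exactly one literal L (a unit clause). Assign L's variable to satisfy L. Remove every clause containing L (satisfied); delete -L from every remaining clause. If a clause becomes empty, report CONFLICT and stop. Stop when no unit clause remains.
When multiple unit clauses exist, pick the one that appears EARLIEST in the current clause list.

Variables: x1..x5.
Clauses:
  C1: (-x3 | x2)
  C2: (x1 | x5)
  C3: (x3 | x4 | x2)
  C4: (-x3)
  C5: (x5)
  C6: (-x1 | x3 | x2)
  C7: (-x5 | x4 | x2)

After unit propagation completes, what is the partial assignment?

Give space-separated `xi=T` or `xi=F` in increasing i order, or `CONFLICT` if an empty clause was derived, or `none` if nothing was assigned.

unit clause [-3] forces x3=F; simplify:
  drop 3 from [3, 4, 2] -> [4, 2]
  drop 3 from [-1, 3, 2] -> [-1, 2]
  satisfied 2 clause(s); 5 remain; assigned so far: [3]
unit clause [5] forces x5=T; simplify:
  drop -5 from [-5, 4, 2] -> [4, 2]
  satisfied 2 clause(s); 3 remain; assigned so far: [3, 5]

Answer: x3=F x5=T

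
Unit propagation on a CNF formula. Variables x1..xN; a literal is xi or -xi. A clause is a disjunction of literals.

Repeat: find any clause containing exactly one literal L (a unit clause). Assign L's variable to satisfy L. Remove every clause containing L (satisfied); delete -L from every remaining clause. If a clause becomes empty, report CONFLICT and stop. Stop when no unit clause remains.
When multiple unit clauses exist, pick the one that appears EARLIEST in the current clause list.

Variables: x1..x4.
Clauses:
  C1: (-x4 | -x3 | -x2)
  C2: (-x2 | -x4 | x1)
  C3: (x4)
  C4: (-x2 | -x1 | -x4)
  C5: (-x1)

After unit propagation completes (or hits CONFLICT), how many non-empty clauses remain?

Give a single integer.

unit clause [4] forces x4=T; simplify:
  drop -4 from [-4, -3, -2] -> [-3, -2]
  drop -4 from [-2, -4, 1] -> [-2, 1]
  drop -4 from [-2, -1, -4] -> [-2, -1]
  satisfied 1 clause(s); 4 remain; assigned so far: [4]
unit clause [-1] forces x1=F; simplify:
  drop 1 from [-2, 1] -> [-2]
  satisfied 2 clause(s); 2 remain; assigned so far: [1, 4]
unit clause [-2] forces x2=F; simplify:
  satisfied 2 clause(s); 0 remain; assigned so far: [1, 2, 4]

Answer: 0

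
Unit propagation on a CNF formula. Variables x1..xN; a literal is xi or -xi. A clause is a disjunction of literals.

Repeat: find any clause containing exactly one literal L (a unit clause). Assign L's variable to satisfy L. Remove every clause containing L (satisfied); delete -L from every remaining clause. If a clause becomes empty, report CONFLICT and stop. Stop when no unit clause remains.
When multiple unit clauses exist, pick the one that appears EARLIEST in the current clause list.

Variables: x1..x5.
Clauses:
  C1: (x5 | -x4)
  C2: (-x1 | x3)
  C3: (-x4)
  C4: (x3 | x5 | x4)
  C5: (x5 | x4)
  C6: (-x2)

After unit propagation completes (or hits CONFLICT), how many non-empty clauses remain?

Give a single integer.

unit clause [-4] forces x4=F; simplify:
  drop 4 from [3, 5, 4] -> [3, 5]
  drop 4 from [5, 4] -> [5]
  satisfied 2 clause(s); 4 remain; assigned so far: [4]
unit clause [5] forces x5=T; simplify:
  satisfied 2 clause(s); 2 remain; assigned so far: [4, 5]
unit clause [-2] forces x2=F; simplify:
  satisfied 1 clause(s); 1 remain; assigned so far: [2, 4, 5]

Answer: 1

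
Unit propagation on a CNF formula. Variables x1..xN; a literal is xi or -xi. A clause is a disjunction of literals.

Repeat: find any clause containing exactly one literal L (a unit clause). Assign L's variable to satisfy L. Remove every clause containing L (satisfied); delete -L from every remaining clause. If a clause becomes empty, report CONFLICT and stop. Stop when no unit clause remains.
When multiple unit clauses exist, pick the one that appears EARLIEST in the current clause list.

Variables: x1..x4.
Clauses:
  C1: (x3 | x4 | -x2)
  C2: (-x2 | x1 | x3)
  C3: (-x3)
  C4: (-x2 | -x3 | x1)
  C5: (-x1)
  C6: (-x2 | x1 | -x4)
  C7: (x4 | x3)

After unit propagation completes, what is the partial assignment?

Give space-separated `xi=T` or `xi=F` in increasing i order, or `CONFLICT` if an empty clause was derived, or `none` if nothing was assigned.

Answer: x1=F x2=F x3=F x4=T

Derivation:
unit clause [-3] forces x3=F; simplify:
  drop 3 from [3, 4, -2] -> [4, -2]
  drop 3 from [-2, 1, 3] -> [-2, 1]
  drop 3 from [4, 3] -> [4]
  satisfied 2 clause(s); 5 remain; assigned so far: [3]
unit clause [-1] forces x1=F; simplify:
  drop 1 from [-2, 1] -> [-2]
  drop 1 from [-2, 1, -4] -> [-2, -4]
  satisfied 1 clause(s); 4 remain; assigned so far: [1, 3]
unit clause [-2] forces x2=F; simplify:
  satisfied 3 clause(s); 1 remain; assigned so far: [1, 2, 3]
unit clause [4] forces x4=T; simplify:
  satisfied 1 clause(s); 0 remain; assigned so far: [1, 2, 3, 4]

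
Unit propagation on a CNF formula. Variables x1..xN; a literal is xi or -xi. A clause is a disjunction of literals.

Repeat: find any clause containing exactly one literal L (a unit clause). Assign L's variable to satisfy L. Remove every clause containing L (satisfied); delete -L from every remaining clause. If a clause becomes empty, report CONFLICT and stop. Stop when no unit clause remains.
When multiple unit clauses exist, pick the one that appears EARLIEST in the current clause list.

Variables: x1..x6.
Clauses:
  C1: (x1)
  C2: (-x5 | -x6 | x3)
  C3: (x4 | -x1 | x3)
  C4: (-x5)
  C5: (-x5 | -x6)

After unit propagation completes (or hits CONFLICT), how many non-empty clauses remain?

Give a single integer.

unit clause [1] forces x1=T; simplify:
  drop -1 from [4, -1, 3] -> [4, 3]
  satisfied 1 clause(s); 4 remain; assigned so far: [1]
unit clause [-5] forces x5=F; simplify:
  satisfied 3 clause(s); 1 remain; assigned so far: [1, 5]

Answer: 1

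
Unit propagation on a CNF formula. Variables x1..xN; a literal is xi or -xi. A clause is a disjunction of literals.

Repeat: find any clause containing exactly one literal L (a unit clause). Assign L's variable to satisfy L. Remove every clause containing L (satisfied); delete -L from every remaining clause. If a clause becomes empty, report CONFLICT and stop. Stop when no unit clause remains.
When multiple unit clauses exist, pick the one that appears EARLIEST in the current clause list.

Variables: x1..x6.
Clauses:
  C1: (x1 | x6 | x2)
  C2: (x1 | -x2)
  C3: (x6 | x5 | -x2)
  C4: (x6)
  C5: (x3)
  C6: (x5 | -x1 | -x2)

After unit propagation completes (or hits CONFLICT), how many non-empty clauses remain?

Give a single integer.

Answer: 2

Derivation:
unit clause [6] forces x6=T; simplify:
  satisfied 3 clause(s); 3 remain; assigned so far: [6]
unit clause [3] forces x3=T; simplify:
  satisfied 1 clause(s); 2 remain; assigned so far: [3, 6]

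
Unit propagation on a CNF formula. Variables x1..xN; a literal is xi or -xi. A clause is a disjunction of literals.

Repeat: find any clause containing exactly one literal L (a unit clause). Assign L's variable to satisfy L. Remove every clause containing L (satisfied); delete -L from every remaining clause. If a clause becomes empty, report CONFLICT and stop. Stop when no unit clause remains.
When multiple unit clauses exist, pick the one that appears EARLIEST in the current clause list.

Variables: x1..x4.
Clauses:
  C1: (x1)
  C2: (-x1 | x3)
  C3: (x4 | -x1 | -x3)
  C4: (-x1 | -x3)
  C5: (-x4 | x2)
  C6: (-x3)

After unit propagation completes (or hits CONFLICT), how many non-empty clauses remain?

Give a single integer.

Answer: 2

Derivation:
unit clause [1] forces x1=T; simplify:
  drop -1 from [-1, 3] -> [3]
  drop -1 from [4, -1, -3] -> [4, -3]
  drop -1 from [-1, -3] -> [-3]
  satisfied 1 clause(s); 5 remain; assigned so far: [1]
unit clause [3] forces x3=T; simplify:
  drop -3 from [4, -3] -> [4]
  drop -3 from [-3] -> [] (empty!)
  drop -3 from [-3] -> [] (empty!)
  satisfied 1 clause(s); 4 remain; assigned so far: [1, 3]
CONFLICT (empty clause)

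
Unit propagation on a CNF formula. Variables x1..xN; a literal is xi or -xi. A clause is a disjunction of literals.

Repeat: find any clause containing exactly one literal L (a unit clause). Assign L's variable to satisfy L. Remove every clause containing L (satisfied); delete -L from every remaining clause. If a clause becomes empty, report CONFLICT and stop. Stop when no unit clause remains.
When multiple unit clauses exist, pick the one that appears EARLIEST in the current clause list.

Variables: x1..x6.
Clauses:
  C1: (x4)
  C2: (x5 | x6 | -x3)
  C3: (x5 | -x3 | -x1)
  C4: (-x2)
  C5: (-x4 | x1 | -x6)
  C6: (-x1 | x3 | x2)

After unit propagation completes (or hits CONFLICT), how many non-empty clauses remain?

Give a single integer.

Answer: 4

Derivation:
unit clause [4] forces x4=T; simplify:
  drop -4 from [-4, 1, -6] -> [1, -6]
  satisfied 1 clause(s); 5 remain; assigned so far: [4]
unit clause [-2] forces x2=F; simplify:
  drop 2 from [-1, 3, 2] -> [-1, 3]
  satisfied 1 clause(s); 4 remain; assigned so far: [2, 4]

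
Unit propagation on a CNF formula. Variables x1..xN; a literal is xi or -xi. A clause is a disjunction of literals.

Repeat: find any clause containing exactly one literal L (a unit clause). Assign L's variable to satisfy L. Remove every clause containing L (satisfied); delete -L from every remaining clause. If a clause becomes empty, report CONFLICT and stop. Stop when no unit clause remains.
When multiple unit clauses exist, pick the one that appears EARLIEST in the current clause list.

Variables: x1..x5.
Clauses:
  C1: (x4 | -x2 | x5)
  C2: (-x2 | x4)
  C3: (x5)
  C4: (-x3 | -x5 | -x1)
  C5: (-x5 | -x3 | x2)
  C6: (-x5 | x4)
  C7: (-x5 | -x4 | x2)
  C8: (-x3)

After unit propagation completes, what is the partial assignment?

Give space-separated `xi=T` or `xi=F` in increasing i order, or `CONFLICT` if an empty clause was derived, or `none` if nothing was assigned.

unit clause [5] forces x5=T; simplify:
  drop -5 from [-3, -5, -1] -> [-3, -1]
  drop -5 from [-5, -3, 2] -> [-3, 2]
  drop -5 from [-5, 4] -> [4]
  drop -5 from [-5, -4, 2] -> [-4, 2]
  satisfied 2 clause(s); 6 remain; assigned so far: [5]
unit clause [4] forces x4=T; simplify:
  drop -4 from [-4, 2] -> [2]
  satisfied 2 clause(s); 4 remain; assigned so far: [4, 5]
unit clause [2] forces x2=T; simplify:
  satisfied 2 clause(s); 2 remain; assigned so far: [2, 4, 5]
unit clause [-3] forces x3=F; simplify:
  satisfied 2 clause(s); 0 remain; assigned so far: [2, 3, 4, 5]

Answer: x2=T x3=F x4=T x5=T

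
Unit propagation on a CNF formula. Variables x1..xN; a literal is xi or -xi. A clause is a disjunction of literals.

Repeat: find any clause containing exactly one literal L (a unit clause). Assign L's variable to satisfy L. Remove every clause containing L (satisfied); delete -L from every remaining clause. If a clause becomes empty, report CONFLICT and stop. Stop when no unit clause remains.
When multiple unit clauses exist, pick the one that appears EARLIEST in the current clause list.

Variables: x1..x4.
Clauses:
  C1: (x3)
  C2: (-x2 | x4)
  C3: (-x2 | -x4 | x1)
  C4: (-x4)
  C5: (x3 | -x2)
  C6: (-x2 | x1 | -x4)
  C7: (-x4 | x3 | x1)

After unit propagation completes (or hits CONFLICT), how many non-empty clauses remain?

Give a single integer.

Answer: 0

Derivation:
unit clause [3] forces x3=T; simplify:
  satisfied 3 clause(s); 4 remain; assigned so far: [3]
unit clause [-4] forces x4=F; simplify:
  drop 4 from [-2, 4] -> [-2]
  satisfied 3 clause(s); 1 remain; assigned so far: [3, 4]
unit clause [-2] forces x2=F; simplify:
  satisfied 1 clause(s); 0 remain; assigned so far: [2, 3, 4]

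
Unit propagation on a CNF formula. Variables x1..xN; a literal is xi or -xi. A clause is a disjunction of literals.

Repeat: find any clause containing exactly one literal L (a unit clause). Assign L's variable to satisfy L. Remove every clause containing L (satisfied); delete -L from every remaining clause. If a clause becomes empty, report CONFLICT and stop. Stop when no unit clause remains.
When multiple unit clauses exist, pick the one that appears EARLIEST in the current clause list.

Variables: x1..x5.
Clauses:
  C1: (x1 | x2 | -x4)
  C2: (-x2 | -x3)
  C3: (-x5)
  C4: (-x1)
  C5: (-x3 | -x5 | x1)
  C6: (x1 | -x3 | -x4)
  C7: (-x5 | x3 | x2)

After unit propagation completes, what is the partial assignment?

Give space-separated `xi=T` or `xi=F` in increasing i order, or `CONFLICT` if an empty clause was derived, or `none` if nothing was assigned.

Answer: x1=F x5=F

Derivation:
unit clause [-5] forces x5=F; simplify:
  satisfied 3 clause(s); 4 remain; assigned so far: [5]
unit clause [-1] forces x1=F; simplify:
  drop 1 from [1, 2, -4] -> [2, -4]
  drop 1 from [1, -3, -4] -> [-3, -4]
  satisfied 1 clause(s); 3 remain; assigned so far: [1, 5]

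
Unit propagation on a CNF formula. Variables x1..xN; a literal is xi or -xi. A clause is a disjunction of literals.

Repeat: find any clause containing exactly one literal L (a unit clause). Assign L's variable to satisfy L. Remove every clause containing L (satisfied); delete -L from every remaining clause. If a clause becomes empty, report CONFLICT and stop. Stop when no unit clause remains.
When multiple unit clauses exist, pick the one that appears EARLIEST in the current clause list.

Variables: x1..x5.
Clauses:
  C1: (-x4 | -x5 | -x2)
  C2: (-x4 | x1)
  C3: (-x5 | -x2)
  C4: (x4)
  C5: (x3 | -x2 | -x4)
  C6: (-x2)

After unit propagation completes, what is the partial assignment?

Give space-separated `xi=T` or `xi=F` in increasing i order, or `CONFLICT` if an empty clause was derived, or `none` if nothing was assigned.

unit clause [4] forces x4=T; simplify:
  drop -4 from [-4, -5, -2] -> [-5, -2]
  drop -4 from [-4, 1] -> [1]
  drop -4 from [3, -2, -4] -> [3, -2]
  satisfied 1 clause(s); 5 remain; assigned so far: [4]
unit clause [1] forces x1=T; simplify:
  satisfied 1 clause(s); 4 remain; assigned so far: [1, 4]
unit clause [-2] forces x2=F; simplify:
  satisfied 4 clause(s); 0 remain; assigned so far: [1, 2, 4]

Answer: x1=T x2=F x4=T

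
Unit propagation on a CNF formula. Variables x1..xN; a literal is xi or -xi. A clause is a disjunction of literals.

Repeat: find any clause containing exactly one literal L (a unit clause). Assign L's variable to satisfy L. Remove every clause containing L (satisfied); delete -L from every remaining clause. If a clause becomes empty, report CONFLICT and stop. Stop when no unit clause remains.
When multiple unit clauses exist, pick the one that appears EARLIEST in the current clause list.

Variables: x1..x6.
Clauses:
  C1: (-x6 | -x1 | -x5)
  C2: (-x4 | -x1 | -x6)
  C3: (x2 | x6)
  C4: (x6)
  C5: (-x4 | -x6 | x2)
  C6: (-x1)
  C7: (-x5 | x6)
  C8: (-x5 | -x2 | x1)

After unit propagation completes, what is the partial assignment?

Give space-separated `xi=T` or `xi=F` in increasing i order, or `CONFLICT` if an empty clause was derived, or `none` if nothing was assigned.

unit clause [6] forces x6=T; simplify:
  drop -6 from [-6, -1, -5] -> [-1, -5]
  drop -6 from [-4, -1, -6] -> [-4, -1]
  drop -6 from [-4, -6, 2] -> [-4, 2]
  satisfied 3 clause(s); 5 remain; assigned so far: [6]
unit clause [-1] forces x1=F; simplify:
  drop 1 from [-5, -2, 1] -> [-5, -2]
  satisfied 3 clause(s); 2 remain; assigned so far: [1, 6]

Answer: x1=F x6=T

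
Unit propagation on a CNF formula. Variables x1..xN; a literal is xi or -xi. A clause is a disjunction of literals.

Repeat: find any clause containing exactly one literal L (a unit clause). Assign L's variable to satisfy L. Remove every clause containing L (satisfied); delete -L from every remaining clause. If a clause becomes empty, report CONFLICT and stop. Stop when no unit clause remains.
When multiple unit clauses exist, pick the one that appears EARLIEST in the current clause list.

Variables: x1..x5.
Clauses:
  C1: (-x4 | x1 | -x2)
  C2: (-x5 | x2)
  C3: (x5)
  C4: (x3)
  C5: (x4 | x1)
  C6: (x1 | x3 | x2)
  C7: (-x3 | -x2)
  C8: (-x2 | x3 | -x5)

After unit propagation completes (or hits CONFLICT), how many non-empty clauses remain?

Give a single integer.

unit clause [5] forces x5=T; simplify:
  drop -5 from [-5, 2] -> [2]
  drop -5 from [-2, 3, -5] -> [-2, 3]
  satisfied 1 clause(s); 7 remain; assigned so far: [5]
unit clause [2] forces x2=T; simplify:
  drop -2 from [-4, 1, -2] -> [-4, 1]
  drop -2 from [-3, -2] -> [-3]
  drop -2 from [-2, 3] -> [3]
  satisfied 2 clause(s); 5 remain; assigned so far: [2, 5]
unit clause [3] forces x3=T; simplify:
  drop -3 from [-3] -> [] (empty!)
  satisfied 2 clause(s); 3 remain; assigned so far: [2, 3, 5]
CONFLICT (empty clause)

Answer: 2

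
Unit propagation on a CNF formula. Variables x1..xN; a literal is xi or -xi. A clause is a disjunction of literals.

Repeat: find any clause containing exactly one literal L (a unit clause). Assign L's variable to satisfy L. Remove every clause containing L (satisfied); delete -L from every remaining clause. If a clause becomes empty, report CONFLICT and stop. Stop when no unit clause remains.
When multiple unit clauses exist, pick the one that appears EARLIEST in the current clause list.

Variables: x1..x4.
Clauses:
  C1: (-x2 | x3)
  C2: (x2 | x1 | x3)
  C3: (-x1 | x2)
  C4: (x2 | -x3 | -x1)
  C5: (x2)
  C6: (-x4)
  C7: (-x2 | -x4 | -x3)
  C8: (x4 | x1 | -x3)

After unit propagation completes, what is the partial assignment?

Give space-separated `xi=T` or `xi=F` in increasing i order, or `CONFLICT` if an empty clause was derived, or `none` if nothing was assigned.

Answer: x1=T x2=T x3=T x4=F

Derivation:
unit clause [2] forces x2=T; simplify:
  drop -2 from [-2, 3] -> [3]
  drop -2 from [-2, -4, -3] -> [-4, -3]
  satisfied 4 clause(s); 4 remain; assigned so far: [2]
unit clause [3] forces x3=T; simplify:
  drop -3 from [-4, -3] -> [-4]
  drop -3 from [4, 1, -3] -> [4, 1]
  satisfied 1 clause(s); 3 remain; assigned so far: [2, 3]
unit clause [-4] forces x4=F; simplify:
  drop 4 from [4, 1] -> [1]
  satisfied 2 clause(s); 1 remain; assigned so far: [2, 3, 4]
unit clause [1] forces x1=T; simplify:
  satisfied 1 clause(s); 0 remain; assigned so far: [1, 2, 3, 4]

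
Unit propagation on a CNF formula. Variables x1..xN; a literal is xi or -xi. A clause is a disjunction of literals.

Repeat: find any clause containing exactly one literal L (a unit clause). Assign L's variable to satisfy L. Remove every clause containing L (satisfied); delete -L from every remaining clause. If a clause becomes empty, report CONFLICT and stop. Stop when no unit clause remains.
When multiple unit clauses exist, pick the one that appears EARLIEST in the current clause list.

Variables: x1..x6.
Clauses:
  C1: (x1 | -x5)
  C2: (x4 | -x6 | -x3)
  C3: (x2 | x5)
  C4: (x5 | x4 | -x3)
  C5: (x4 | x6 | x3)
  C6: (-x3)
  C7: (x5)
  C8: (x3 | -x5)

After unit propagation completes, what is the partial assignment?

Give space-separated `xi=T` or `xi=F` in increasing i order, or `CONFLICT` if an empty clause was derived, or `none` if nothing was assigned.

Answer: CONFLICT

Derivation:
unit clause [-3] forces x3=F; simplify:
  drop 3 from [4, 6, 3] -> [4, 6]
  drop 3 from [3, -5] -> [-5]
  satisfied 3 clause(s); 5 remain; assigned so far: [3]
unit clause [5] forces x5=T; simplify:
  drop -5 from [1, -5] -> [1]
  drop -5 from [-5] -> [] (empty!)
  satisfied 2 clause(s); 3 remain; assigned so far: [3, 5]
CONFLICT (empty clause)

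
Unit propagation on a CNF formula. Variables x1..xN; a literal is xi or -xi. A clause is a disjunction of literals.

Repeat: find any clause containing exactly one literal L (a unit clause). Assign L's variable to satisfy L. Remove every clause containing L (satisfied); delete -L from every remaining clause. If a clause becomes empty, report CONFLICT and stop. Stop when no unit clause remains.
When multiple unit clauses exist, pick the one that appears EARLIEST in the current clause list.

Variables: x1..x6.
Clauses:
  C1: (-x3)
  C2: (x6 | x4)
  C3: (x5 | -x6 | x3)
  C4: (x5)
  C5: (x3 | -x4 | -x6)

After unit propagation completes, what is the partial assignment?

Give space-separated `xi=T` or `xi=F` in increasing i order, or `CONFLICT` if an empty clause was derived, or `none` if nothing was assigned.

Answer: x3=F x5=T

Derivation:
unit clause [-3] forces x3=F; simplify:
  drop 3 from [5, -6, 3] -> [5, -6]
  drop 3 from [3, -4, -6] -> [-4, -6]
  satisfied 1 clause(s); 4 remain; assigned so far: [3]
unit clause [5] forces x5=T; simplify:
  satisfied 2 clause(s); 2 remain; assigned so far: [3, 5]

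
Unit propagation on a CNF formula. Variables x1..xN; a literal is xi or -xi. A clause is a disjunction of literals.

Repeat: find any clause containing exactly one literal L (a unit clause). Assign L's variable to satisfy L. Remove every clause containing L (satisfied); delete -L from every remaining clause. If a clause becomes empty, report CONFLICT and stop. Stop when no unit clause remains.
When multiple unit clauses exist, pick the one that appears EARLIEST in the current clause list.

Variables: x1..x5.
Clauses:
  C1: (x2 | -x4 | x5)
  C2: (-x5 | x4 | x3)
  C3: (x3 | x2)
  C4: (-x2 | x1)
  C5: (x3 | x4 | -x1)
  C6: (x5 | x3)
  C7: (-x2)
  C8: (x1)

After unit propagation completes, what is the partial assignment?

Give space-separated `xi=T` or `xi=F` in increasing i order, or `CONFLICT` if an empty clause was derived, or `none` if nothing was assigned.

Answer: x1=T x2=F x3=T

Derivation:
unit clause [-2] forces x2=F; simplify:
  drop 2 from [2, -4, 5] -> [-4, 5]
  drop 2 from [3, 2] -> [3]
  satisfied 2 clause(s); 6 remain; assigned so far: [2]
unit clause [3] forces x3=T; simplify:
  satisfied 4 clause(s); 2 remain; assigned so far: [2, 3]
unit clause [1] forces x1=T; simplify:
  satisfied 1 clause(s); 1 remain; assigned so far: [1, 2, 3]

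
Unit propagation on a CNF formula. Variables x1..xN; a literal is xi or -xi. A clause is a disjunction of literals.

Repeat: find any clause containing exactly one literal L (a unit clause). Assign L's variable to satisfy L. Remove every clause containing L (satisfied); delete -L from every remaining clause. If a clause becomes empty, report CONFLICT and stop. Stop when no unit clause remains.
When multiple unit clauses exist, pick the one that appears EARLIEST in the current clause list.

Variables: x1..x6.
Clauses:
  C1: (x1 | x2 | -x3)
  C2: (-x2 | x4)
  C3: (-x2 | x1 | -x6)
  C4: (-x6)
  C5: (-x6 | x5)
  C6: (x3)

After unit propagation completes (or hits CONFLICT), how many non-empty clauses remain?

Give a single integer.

unit clause [-6] forces x6=F; simplify:
  satisfied 3 clause(s); 3 remain; assigned so far: [6]
unit clause [3] forces x3=T; simplify:
  drop -3 from [1, 2, -3] -> [1, 2]
  satisfied 1 clause(s); 2 remain; assigned so far: [3, 6]

Answer: 2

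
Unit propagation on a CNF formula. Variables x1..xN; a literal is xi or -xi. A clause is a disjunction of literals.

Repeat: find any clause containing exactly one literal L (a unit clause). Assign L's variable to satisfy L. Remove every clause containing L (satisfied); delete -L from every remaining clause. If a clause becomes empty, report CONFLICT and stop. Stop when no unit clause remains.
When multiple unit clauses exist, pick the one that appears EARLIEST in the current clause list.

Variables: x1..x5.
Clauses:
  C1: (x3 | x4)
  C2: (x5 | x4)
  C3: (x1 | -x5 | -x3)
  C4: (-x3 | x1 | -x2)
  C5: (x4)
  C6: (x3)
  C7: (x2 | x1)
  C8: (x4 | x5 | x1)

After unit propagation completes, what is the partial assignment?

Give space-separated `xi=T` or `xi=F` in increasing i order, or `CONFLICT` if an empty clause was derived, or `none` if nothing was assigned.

Answer: x3=T x4=T

Derivation:
unit clause [4] forces x4=T; simplify:
  satisfied 4 clause(s); 4 remain; assigned so far: [4]
unit clause [3] forces x3=T; simplify:
  drop -3 from [1, -5, -3] -> [1, -5]
  drop -3 from [-3, 1, -2] -> [1, -2]
  satisfied 1 clause(s); 3 remain; assigned so far: [3, 4]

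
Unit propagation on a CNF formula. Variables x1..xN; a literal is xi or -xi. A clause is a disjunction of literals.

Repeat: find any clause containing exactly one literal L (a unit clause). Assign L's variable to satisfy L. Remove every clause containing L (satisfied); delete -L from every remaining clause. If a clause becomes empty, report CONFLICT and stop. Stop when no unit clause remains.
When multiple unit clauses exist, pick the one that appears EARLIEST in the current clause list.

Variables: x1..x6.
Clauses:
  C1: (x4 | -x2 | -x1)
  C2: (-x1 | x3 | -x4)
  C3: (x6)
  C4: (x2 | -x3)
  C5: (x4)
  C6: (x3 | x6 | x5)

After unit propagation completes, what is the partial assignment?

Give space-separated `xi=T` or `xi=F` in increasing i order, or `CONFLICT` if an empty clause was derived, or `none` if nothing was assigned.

unit clause [6] forces x6=T; simplify:
  satisfied 2 clause(s); 4 remain; assigned so far: [6]
unit clause [4] forces x4=T; simplify:
  drop -4 from [-1, 3, -4] -> [-1, 3]
  satisfied 2 clause(s); 2 remain; assigned so far: [4, 6]

Answer: x4=T x6=T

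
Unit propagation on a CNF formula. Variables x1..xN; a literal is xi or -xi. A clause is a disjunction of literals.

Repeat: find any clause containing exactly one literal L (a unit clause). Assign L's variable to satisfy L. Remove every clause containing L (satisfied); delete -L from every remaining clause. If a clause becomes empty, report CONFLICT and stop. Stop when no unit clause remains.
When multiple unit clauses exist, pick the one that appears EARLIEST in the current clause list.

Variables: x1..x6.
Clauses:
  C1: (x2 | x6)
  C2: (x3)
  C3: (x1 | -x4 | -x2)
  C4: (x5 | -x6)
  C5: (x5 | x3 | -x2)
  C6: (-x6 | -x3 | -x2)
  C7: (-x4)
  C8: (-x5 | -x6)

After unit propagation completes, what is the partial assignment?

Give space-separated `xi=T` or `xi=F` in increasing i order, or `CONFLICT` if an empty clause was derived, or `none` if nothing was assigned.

unit clause [3] forces x3=T; simplify:
  drop -3 from [-6, -3, -2] -> [-6, -2]
  satisfied 2 clause(s); 6 remain; assigned so far: [3]
unit clause [-4] forces x4=F; simplify:
  satisfied 2 clause(s); 4 remain; assigned so far: [3, 4]

Answer: x3=T x4=F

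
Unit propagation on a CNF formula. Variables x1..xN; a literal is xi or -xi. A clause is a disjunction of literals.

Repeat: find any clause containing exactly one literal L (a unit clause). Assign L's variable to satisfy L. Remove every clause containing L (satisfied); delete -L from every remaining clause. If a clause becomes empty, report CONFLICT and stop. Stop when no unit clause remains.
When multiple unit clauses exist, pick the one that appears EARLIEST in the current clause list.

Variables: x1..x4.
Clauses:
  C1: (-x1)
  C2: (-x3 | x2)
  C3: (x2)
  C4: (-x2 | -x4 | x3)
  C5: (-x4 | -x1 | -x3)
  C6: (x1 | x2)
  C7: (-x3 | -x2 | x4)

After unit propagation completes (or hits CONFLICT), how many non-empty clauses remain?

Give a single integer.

unit clause [-1] forces x1=F; simplify:
  drop 1 from [1, 2] -> [2]
  satisfied 2 clause(s); 5 remain; assigned so far: [1]
unit clause [2] forces x2=T; simplify:
  drop -2 from [-2, -4, 3] -> [-4, 3]
  drop -2 from [-3, -2, 4] -> [-3, 4]
  satisfied 3 clause(s); 2 remain; assigned so far: [1, 2]

Answer: 2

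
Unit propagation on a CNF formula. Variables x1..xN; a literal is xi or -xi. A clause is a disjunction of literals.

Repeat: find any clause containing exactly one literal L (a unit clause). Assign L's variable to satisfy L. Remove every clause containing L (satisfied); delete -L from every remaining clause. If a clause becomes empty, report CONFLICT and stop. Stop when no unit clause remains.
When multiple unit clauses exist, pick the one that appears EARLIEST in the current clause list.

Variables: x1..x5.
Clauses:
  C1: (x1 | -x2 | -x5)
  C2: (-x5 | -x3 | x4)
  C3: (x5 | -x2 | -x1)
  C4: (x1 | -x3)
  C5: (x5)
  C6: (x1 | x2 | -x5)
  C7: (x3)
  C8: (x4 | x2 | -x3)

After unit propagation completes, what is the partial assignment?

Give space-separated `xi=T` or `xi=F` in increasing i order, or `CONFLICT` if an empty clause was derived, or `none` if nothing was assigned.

Answer: x1=T x3=T x4=T x5=T

Derivation:
unit clause [5] forces x5=T; simplify:
  drop -5 from [1, -2, -5] -> [1, -2]
  drop -5 from [-5, -3, 4] -> [-3, 4]
  drop -5 from [1, 2, -5] -> [1, 2]
  satisfied 2 clause(s); 6 remain; assigned so far: [5]
unit clause [3] forces x3=T; simplify:
  drop -3 from [-3, 4] -> [4]
  drop -3 from [1, -3] -> [1]
  drop -3 from [4, 2, -3] -> [4, 2]
  satisfied 1 clause(s); 5 remain; assigned so far: [3, 5]
unit clause [4] forces x4=T; simplify:
  satisfied 2 clause(s); 3 remain; assigned so far: [3, 4, 5]
unit clause [1] forces x1=T; simplify:
  satisfied 3 clause(s); 0 remain; assigned so far: [1, 3, 4, 5]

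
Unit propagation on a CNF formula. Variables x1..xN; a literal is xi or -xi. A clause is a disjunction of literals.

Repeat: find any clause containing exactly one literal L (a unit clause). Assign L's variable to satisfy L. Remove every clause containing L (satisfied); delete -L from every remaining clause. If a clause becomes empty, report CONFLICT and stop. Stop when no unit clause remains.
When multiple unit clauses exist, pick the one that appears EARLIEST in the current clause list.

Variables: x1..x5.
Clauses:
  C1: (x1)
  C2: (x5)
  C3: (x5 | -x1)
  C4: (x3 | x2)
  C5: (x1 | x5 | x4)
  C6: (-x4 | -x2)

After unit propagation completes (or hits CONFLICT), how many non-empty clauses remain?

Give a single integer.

unit clause [1] forces x1=T; simplify:
  drop -1 from [5, -1] -> [5]
  satisfied 2 clause(s); 4 remain; assigned so far: [1]
unit clause [5] forces x5=T; simplify:
  satisfied 2 clause(s); 2 remain; assigned so far: [1, 5]

Answer: 2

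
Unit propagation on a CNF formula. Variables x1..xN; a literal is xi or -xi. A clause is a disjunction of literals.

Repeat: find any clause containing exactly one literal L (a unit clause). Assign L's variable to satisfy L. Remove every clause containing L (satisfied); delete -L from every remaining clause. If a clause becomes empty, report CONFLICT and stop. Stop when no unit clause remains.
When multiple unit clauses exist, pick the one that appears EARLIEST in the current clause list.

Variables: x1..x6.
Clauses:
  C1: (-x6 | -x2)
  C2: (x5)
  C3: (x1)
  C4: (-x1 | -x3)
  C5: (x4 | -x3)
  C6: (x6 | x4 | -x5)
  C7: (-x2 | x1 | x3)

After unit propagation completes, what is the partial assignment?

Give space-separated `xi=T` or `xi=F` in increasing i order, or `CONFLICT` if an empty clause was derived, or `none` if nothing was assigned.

unit clause [5] forces x5=T; simplify:
  drop -5 from [6, 4, -5] -> [6, 4]
  satisfied 1 clause(s); 6 remain; assigned so far: [5]
unit clause [1] forces x1=T; simplify:
  drop -1 from [-1, -3] -> [-3]
  satisfied 2 clause(s); 4 remain; assigned so far: [1, 5]
unit clause [-3] forces x3=F; simplify:
  satisfied 2 clause(s); 2 remain; assigned so far: [1, 3, 5]

Answer: x1=T x3=F x5=T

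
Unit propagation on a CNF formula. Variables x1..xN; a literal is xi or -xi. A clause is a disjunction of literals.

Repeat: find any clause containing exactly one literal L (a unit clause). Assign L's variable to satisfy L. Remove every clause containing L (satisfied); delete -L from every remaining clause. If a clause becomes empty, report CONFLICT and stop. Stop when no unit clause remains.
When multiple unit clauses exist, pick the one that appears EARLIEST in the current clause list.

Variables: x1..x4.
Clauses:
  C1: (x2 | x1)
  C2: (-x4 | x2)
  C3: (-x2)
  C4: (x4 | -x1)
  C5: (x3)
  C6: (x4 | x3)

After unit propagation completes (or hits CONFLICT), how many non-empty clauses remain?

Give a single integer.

Answer: 2

Derivation:
unit clause [-2] forces x2=F; simplify:
  drop 2 from [2, 1] -> [1]
  drop 2 from [-4, 2] -> [-4]
  satisfied 1 clause(s); 5 remain; assigned so far: [2]
unit clause [1] forces x1=T; simplify:
  drop -1 from [4, -1] -> [4]
  satisfied 1 clause(s); 4 remain; assigned so far: [1, 2]
unit clause [-4] forces x4=F; simplify:
  drop 4 from [4] -> [] (empty!)
  drop 4 from [4, 3] -> [3]
  satisfied 1 clause(s); 3 remain; assigned so far: [1, 2, 4]
CONFLICT (empty clause)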